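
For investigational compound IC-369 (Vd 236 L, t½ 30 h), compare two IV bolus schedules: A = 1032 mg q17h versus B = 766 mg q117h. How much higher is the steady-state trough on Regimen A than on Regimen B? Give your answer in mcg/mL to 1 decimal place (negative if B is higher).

Regimen A: f = (1/2)^(17/30) ≈ 0.6752; Cmin,ss = (1032/236)·f/(1−f) ≈ 9.090 mcg/mL.
Regimen B: f = (1/2)^(117/30) ≈ 0.0670; Cmin,ss = (766/236)·f/(1−f) ≈ 0.233 mcg/mL.
Difference ≈ 9.090 − 0.233 ≈ 8.857 mcg/mL.

8.9 mcg/mL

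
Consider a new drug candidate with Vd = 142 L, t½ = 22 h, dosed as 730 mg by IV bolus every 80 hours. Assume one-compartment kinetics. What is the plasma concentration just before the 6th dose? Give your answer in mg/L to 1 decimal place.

0.4 mg/L

f = (1/2)^(τ/t½) = (1/2)^(80/22) ≈ 0.0804.
C₀ = D/Vd = 730/142 ≈ 5.141 mg/L.
Before the 6th dose, 5 doses have been given. Superposition: Cmin = C₀·(f + f² + … + f^5).
≈ 5.141 × (0.0804 + 0.0065 + 0.0005 + 0.0000 + 0.0000) ≈ 5.141 × 0.0874 ≈ 0.449 mg/L.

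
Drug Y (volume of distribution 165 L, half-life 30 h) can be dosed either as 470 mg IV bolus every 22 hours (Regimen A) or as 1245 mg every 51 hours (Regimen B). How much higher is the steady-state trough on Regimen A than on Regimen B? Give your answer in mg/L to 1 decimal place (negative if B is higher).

Regimen A: f = (1/2)^(22/30) ≈ 0.6015; Cmin,ss = (470/165)·f/(1−f) ≈ 4.300 mg/L.
Regimen B: f = (1/2)^(51/30) ≈ 0.3078; Cmin,ss = (1245/165)·f/(1−f) ≈ 3.355 mg/L.
Difference ≈ 4.300 − 3.355 ≈ 0.945 mg/L.

0.9 mg/L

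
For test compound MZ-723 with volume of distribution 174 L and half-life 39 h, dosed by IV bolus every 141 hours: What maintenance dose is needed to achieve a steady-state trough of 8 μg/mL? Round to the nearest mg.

15668 mg

τ/t½ = 141/39 ≈ 3.6154, so f = (1/2)^(141/39) ≈ 0.081594.
Cmin,ss = (D/Vd)·f/(1−f), so D = Cmin,ss·Vd·(1−f)/f.
D = 8 × 174 × (1−f)/f ≈ 8 × 174 × 11.25580 ≈ 15668.07 mg.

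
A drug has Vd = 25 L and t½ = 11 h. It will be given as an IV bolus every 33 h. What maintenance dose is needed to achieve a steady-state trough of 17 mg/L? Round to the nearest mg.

τ/t½ = 33/11 ≈ 3, so f = (1/2)^(33/11) ≈ 0.125000.
Cmin,ss = (D/Vd)·f/(1−f), so D = Cmin,ss·Vd·(1−f)/f.
D = 17 × 25 × (1−f)/f ≈ 17 × 25 × 7.00000 ≈ 2975.00 mg.

2975 mg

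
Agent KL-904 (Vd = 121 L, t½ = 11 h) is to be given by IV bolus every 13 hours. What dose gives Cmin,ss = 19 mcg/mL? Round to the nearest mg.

2917 mg

τ/t½ = 13/11 ≈ 1.1818, so f = (1/2)^(13/11) ≈ 0.440796.
Cmin,ss = (D/Vd)·f/(1−f), so D = Cmin,ss·Vd·(1−f)/f.
D = 19 × 121 × (1−f)/f ≈ 19 × 121 × 1.26862 ≈ 2916.56 mg.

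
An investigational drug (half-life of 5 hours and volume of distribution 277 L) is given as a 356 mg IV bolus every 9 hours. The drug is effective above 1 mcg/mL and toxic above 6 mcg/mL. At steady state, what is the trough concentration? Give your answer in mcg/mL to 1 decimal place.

0.5 mcg/mL

k = ln2/t½ = ln2/5 ≈ 0.138629 h⁻¹; fraction remaining f = e^(−kτ) = e^(−0.138629×9) ≈ 0.2872.
Each bolus raises the concentration by D/Vd = 356/277 ≈ 1.285 mcg/mL.
Steady-state trough Cmin,ss = C₀·f/(1−f) ≈ 1.285 × 0.2872/0.7128 ≈ 0.518 mcg/mL.
Trough 0.5 mcg/mL vs MEC 1 mcg/mL: subtherapeutic.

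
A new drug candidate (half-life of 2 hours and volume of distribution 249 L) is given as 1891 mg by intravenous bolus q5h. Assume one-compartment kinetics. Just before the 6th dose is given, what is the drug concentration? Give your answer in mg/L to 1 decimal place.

f = (1/2)^(τ/t½) = (1/2)^(5/2) ≈ 0.1768.
C₀ = D/Vd = 1891/249 ≈ 7.594 mg/L.
Before the 6th dose, 5 doses have been given. Superposition: Cmin = C₀·(f + f² + … + f^5).
≈ 7.594 × (0.1768 + 0.0313 + 0.0055 + 0.0010 + 0.0002) ≈ 7.594 × 0.2148 ≈ 1.631 mg/L.

1.6 mg/L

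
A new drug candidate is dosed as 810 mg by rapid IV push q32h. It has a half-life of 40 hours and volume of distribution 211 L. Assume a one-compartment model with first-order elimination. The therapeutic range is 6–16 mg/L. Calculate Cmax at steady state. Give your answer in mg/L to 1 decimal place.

9.0 mg/L

Over one 32-h interval, 32/40 ≈ 0.8 half-lives elapse, leaving f ≈ 0.5743 of each dose.
Accumulation ratio R = 1/(1 − f) ≈ 1/0.4257 ≈ 2.3491.
Each bolus raises the concentration by D/Vd = 810/211 ≈ 3.839 mg/L.
Steady-state peak Cmax,ss = C₀·R ≈ 3.839 × 2.3491 ≈ 9.018 mg/L.
Peak 9.0 mg/L vs MTC 16 mg/L: below toxic threshold.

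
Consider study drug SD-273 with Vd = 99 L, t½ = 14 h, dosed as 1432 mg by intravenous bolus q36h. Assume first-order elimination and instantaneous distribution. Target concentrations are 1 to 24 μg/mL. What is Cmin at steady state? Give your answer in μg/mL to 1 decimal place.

Over one 36-h interval, 36/14 ≈ 2.5714 half-lives elapse, leaving f ≈ 0.1682 of each dose.
Single-dose peak C₀ = D/Vd = 1432/99 ≈ 14.465 μg/mL.
Steady-state trough Cmin,ss = C₀·f/(1−f) ≈ 14.465 × 0.1682/0.8318 ≈ 2.925 μg/mL.
Trough 2.9 μg/mL vs MEC 1 μg/mL: adequate.

2.9 μg/mL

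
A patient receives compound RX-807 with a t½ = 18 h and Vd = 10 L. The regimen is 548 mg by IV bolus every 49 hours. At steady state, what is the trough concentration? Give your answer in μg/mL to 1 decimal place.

9.8 μg/mL

Over one 49-h interval, 49/18 ≈ 2.7222 half-lives elapse, leaving f ≈ 0.1515 of each dose.
Single-dose peak C₀ = D/Vd = 548/10 ≈ 54.800 μg/mL.
Steady-state trough Cmin,ss = C₀·f/(1−f) ≈ 54.800 × 0.1515/0.8485 ≈ 9.785 μg/mL.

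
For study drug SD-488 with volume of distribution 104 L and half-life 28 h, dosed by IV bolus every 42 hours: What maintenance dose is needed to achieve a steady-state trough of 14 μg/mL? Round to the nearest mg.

τ/t½ = 42/28 ≈ 1.5, so f = (1/2)^(42/28) ≈ 0.353553.
Cmin,ss = (D/Vd)·f/(1−f), so D = Cmin,ss·Vd·(1−f)/f.
D = 14 × 104 × (1−f)/f ≈ 14 × 104 × 1.82843 ≈ 2662.19 mg.

2662 mg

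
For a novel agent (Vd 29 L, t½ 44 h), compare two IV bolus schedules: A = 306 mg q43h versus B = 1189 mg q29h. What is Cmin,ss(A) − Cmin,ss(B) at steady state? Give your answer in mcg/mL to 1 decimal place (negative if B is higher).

-59.9 mcg/mL

Regimen A: f = (1/2)^(43/44) ≈ 0.5079; Cmin,ss = (306/29)·f/(1−f) ≈ 10.891 mcg/mL.
Regimen B: f = (1/2)^(29/44) ≈ 0.6333; Cmin,ss = (1189/29)·f/(1−f) ≈ 70.808 mcg/mL.
Difference ≈ 10.891 − 70.808 ≈ -59.917 mcg/mL.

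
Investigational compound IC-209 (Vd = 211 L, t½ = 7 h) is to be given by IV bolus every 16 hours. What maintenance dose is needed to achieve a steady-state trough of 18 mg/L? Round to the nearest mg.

14721 mg

τ/t½ = 16/7 ≈ 2.2857, so f = (1/2)^(16/7) ≈ 0.205084.
Cmin,ss = (D/Vd)·f/(1−f), so D = Cmin,ss·Vd·(1−f)/f.
D = 18 × 211 × (1−f)/f ≈ 18 × 211 × 3.87605 ≈ 14721.24 mg.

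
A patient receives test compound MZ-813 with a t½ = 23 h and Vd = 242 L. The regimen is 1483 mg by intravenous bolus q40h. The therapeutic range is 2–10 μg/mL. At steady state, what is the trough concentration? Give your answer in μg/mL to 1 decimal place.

2.6 μg/mL

Over one 40-h interval, 40/23 ≈ 1.7391 half-lives elapse, leaving f ≈ 0.2996 of each dose.
At steady state, accumulation factor R = 1/(1 − e^(−kτ)) ≈ 1.4278.
Each bolus raises the concentration by D/Vd = 1483/242 ≈ 6.128 μg/mL.
Steady-state peak Cmax,ss = C₀·R ≈ 6.128 × 1.4278 ≈ 8.750 μg/mL.
Steady-state trough Cmin,ss = Cmax,ss·f ≈ 8.750 × 0.2996 ≈ 2.621 μg/mL.
Trough 2.6 μg/mL vs MEC 2 μg/mL: adequate.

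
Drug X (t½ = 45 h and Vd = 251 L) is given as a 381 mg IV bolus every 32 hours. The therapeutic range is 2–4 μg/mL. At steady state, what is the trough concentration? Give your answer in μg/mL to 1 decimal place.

τ/t½ = 32/45 ≈ 0.71111, so fraction remaining f = (1/2)^(32/45) ≈ 0.6108.
Each bolus raises the concentration by D/Vd = 381/251 ≈ 1.518 μg/mL.
Steady-state trough Cmin,ss = C₀·f/(1−f) ≈ 1.518 × 0.6108/0.3892 ≈ 2.382 μg/mL.
Trough 2.4 μg/mL vs MEC 2 μg/mL: adequate.

2.4 μg/mL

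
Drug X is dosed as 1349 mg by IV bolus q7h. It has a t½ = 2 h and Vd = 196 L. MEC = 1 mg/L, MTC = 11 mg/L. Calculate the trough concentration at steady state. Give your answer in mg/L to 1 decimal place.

Over one 7-h interval, 7/2 ≈ 3.5 half-lives elapse, leaving f ≈ 0.0884 of each dose.
Each bolus raises the concentration by D/Vd = 1349/196 ≈ 6.883 mg/L.
Steady-state trough Cmin,ss = C₀·f/(1−f) ≈ 6.883 × 0.0884/0.9116 ≈ 0.667 mg/L.
Trough 0.7 mg/L vs MEC 1 mg/L: subtherapeutic.

0.7 mg/L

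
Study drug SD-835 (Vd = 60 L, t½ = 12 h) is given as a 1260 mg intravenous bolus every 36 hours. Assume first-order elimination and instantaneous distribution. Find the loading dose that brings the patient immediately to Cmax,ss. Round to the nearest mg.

1440 mg

f = (1/2)^(36/12) ≈ 0.125000; accumulation ratio R = 1/(1−f) ≈ 1.14286.
Loading dose to hit Cmax,ss on first dose: D_load = D_maint·R ≈ 1260 × 1.14286 ≈ 1440.00 mg.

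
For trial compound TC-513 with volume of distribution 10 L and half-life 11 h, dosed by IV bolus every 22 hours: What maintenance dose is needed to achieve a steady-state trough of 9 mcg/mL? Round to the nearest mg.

τ/t½ = 22/11 ≈ 2, so f = (1/2)^(22/11) ≈ 0.250000.
Cmin,ss = (D/Vd)·f/(1−f), so D = Cmin,ss·Vd·(1−f)/f.
D = 9 × 10 × (1−f)/f ≈ 9 × 10 × 3.00000 ≈ 270.00 mg.

270 mg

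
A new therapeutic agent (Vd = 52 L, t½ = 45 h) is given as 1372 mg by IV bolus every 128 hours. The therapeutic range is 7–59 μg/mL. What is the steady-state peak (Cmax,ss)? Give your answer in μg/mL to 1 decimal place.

30.7 μg/mL

k = ln2/t½ = ln2/45 ≈ 0.015403 h⁻¹; fraction remaining f = e^(−kτ) = e^(−0.015403×128) ≈ 0.1392.
At steady state, accumulation factor R = 1/(1 − e^(−kτ)) ≈ 1.1617.
Each bolus raises the concentration by D/Vd = 1372/52 ≈ 26.385 μg/mL.
Steady-state peak Cmax,ss = C₀·R ≈ 26.385 × 1.1617 ≈ 30.651 μg/mL.
Peak 30.7 μg/mL vs MTC 59 μg/mL: below toxic threshold.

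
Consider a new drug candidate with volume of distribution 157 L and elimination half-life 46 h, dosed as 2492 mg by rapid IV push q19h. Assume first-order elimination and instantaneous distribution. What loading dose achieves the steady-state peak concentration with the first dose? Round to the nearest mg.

f = (1/2)^(19/46) ≈ 0.751037; accumulation ratio R = 1/(1−f) ≈ 4.01666.
Loading dose to hit Cmax,ss on first dose: D_load = D_maint·R ≈ 2492 × 4.01666 ≈ 10009.52 mg.

10010 mg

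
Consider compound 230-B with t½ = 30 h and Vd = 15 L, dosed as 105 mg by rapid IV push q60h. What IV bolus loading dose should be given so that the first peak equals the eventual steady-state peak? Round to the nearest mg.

f = (1/2)^(60/30) ≈ 0.250000; accumulation ratio R = 1/(1−f) ≈ 1.33333.
Loading dose to hit Cmax,ss on first dose: D_load = D_maint·R ≈ 105 × 1.33333 ≈ 140.00 mg.

140 mg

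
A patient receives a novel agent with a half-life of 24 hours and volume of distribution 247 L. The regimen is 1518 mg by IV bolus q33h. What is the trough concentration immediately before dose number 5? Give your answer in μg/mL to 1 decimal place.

f = (1/2)^(τ/t½) = (1/2)^(33/24) ≈ 0.3856.
C₀ = D/Vd = 1518/247 ≈ 6.146 μg/mL.
Before the 5th dose, 4 doses have been given. Superposition: Cmin = C₀·(f + f² + … + f^4).
≈ 6.146 × (0.3856 + 0.1487 + 0.0573 + 0.0221) ≈ 6.146 × 0.6137 ≈ 3.772 μg/mL.

3.8 μg/mL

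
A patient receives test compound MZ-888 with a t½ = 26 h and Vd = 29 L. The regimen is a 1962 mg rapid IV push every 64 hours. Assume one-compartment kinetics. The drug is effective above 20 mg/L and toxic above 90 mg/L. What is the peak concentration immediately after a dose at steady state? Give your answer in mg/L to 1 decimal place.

Over one 64-h interval, 64/26 ≈ 2.4615 half-lives elapse, leaving f ≈ 0.1816 of each dose.
Accumulation ratio R = 1/(1 − f) ≈ 1/0.8184 ≈ 1.2219.
Single-dose peak C₀ = D/Vd = 1962/29 ≈ 67.655 mg/L.
Steady-state peak Cmax,ss = C₀·R ≈ 67.655 × 1.2219 ≈ 82.668 mg/L.
Peak 82.7 mg/L vs MTC 90 mg/L: below toxic threshold.

82.7 mg/L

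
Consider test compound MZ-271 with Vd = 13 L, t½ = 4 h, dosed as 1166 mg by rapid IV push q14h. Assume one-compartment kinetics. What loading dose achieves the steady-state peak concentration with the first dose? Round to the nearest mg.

1279 mg

f = (1/2)^(14/4) ≈ 0.088388; accumulation ratio R = 1/(1−f) ≈ 1.09696.
Loading dose to hit Cmax,ss on first dose: D_load = D_maint·R ≈ 1166 × 1.09696 ≈ 1279.06 mg.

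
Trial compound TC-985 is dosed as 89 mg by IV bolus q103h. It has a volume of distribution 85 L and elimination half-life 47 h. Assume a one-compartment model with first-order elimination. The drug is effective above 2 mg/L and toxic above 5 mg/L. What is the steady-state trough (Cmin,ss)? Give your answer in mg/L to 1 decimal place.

k = ln2/t½ = ln2/47 ≈ 0.014748 h⁻¹; fraction remaining f = e^(−kτ) = e^(−0.014748×103) ≈ 0.2189.
Single-dose peak C₀ = D/Vd = 89/85 ≈ 1.047 mg/L.
Steady-state trough Cmin,ss = C₀·f/(1−f) ≈ 1.047 × 0.2189/0.7811 ≈ 0.293 mg/L.
Trough 0.3 mg/L vs MEC 2 mg/L: subtherapeutic.

0.3 mg/L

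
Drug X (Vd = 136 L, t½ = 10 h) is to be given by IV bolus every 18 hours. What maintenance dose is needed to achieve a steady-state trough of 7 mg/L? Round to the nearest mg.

τ/t½ = 18/10 ≈ 1.8, so f = (1/2)^(18/10) ≈ 0.287175.
Cmin,ss = (D/Vd)·f/(1−f), so D = Cmin,ss·Vd·(1−f)/f.
D = 7 × 136 × (1−f)/f ≈ 7 × 136 × 2.48220 ≈ 2363.05 mg.

2363 mg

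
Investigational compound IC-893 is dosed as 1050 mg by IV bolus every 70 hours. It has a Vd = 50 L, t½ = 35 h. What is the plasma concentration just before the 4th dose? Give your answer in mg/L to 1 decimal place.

f = (1/2)^(τ/t½) = (1/2)^(70/35) ≈ 0.2500.
C₀ = D/Vd = 1050/50 ≈ 21.000 mg/L.
Before the 4th dose, 3 doses have been given. Superposition: Cmin = C₀·(f + f² + … + f^3).
≈ 21.000 × (0.2500 + 0.0625 + 0.0156) ≈ 21.000 × 0.3281 ≈ 6.890 mg/L.

6.9 mg/L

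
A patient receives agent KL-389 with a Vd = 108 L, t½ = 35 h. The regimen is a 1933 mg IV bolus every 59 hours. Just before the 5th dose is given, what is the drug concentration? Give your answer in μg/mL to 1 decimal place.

f = (1/2)^(τ/t½) = (1/2)^(59/35) ≈ 0.3108.
C₀ = D/Vd = 1933/108 ≈ 17.898 μg/mL.
Before the 5th dose, 4 doses have been given. Superposition: Cmin = C₀·(f + f² + … + f^4).
≈ 17.898 × (0.3108 + 0.0966 + 0.0300 + 0.0093) ≈ 17.898 × 0.4467 ≈ 7.995 μg/mL.

8.0 μg/mL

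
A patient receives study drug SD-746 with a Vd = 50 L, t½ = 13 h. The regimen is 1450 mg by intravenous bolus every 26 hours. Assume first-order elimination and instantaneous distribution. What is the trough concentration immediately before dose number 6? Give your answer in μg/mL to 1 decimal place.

f = (1/2)^(τ/t½) = (1/2)^(26/13) ≈ 0.2500.
C₀ = D/Vd = 1450/50 ≈ 29.000 μg/mL.
Before the 6th dose, 5 doses have been given. Superposition: Cmin = C₀·(f + f² + … + f^5).
≈ 29.000 × (0.2500 + 0.0625 + 0.0156 + 0.0039 + 0.0010) ≈ 29.000 × 0.3330 ≈ 9.657 μg/mL.

9.7 μg/mL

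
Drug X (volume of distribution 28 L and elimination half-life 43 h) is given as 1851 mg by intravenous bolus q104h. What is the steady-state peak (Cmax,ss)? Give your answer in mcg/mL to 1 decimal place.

τ/t½ = 104/43 ≈ 2.4186, so fraction remaining f = (1/2)^(104/43) ≈ 0.1870.
Accumulation ratio R = 1/(1 − f) ≈ 1/0.8130 ≈ 1.2300.
Each bolus raises the concentration by D/Vd = 1851/28 ≈ 66.107 mcg/mL.
Steady-state peak Cmax,ss = C₀·R ≈ 66.107 × 1.2300 ≈ 81.312 mcg/mL.

81.3 mcg/mL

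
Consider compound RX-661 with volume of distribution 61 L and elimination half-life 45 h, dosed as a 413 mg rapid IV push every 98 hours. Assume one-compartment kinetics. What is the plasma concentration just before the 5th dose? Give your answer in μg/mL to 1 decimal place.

f = (1/2)^(τ/t½) = (1/2)^(98/45) ≈ 0.2210.
C₀ = D/Vd = 413/61 ≈ 6.770 μg/mL.
Before the 5th dose, 4 doses have been given. Superposition: Cmin = C₀·(f + f² + … + f^4).
≈ 6.770 × (0.2210 + 0.0488 + 0.0108 + 0.0024) ≈ 6.770 × 0.2830 ≈ 1.916 μg/mL.

1.9 μg/mL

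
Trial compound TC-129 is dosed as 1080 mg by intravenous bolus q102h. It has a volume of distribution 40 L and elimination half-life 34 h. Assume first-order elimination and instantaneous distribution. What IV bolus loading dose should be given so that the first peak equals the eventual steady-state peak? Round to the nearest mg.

f = (1/2)^(102/34) ≈ 0.125000; accumulation ratio R = 1/(1−f) ≈ 1.14286.
Loading dose to hit Cmax,ss on first dose: D_load = D_maint·R ≈ 1080 × 1.14286 ≈ 1234.29 mg.

1234 mg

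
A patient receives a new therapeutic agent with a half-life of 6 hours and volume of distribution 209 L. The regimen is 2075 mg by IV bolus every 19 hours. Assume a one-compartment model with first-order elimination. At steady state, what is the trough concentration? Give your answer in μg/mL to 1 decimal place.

k = ln2/t½ = ln2/6 ≈ 0.115525 h⁻¹; fraction remaining f = e^(−kτ) = e^(−0.115525×19) ≈ 0.1114.
At steady state, accumulation factor R = 1/(1 − e^(−kτ)) ≈ 1.1254.
Single-dose peak C₀ = D/Vd = 2075/209 ≈ 9.928 μg/mL.
Cmax,ss = C₀/(1 − f) ≈ 9.928/0.8886 ≈ 11.173 μg/mL.
Steady-state trough Cmin,ss = Cmax,ss·f ≈ 11.173 × 0.1114 ≈ 1.245 μg/mL.

1.2 μg/mL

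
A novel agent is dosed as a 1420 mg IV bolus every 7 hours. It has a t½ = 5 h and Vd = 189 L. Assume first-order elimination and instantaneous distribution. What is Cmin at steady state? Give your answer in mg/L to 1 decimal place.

Over one 7-h interval, 7/5 ≈ 1.4 half-lives elapse, leaving f ≈ 0.3789 of each dose.
Single-dose peak C₀ = D/Vd = 1420/189 ≈ 7.513 mg/L.
Steady-state trough Cmin,ss = C₀·f/(1−f) ≈ 7.513 × 0.3789/0.6211 ≈ 4.583 mg/L.

4.6 mg/L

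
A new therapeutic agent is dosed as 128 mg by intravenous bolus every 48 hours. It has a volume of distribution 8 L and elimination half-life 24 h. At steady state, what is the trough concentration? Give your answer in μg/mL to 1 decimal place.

5.3 μg/mL

τ = 48 h = 2 half-lives, so f = (1/2)^2 = 0.25.
At steady state, R = 1/(1 − 0.25) = 4/3.
Single-dose peak C₀ = D/Vd = 128/8 = 16 μg/mL.
Steady-state peak Cmax,ss = C₀·R = 16 × 4/3 ≈ 21.333 μg/mL.
Steady-state trough Cmin,ss = Cmax,ss·f ≈ 21.333 × 0.25 ≈ 5.333 μg/mL.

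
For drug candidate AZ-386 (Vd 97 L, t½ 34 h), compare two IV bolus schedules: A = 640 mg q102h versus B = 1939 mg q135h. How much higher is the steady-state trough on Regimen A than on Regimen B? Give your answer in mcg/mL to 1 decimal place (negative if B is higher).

-0.4 mcg/mL

Regimen A: f = (1/2)^(102/34) ≈ 0.1250; Cmin,ss = (640/97)·f/(1−f) ≈ 0.943 mcg/mL.
Regimen B: f = (1/2)^(135/34) ≈ 0.0638; Cmin,ss = (1939/97)·f/(1−f) ≈ 1.362 mcg/mL.
Difference ≈ 0.943 − 1.362 ≈ -0.419 mcg/mL.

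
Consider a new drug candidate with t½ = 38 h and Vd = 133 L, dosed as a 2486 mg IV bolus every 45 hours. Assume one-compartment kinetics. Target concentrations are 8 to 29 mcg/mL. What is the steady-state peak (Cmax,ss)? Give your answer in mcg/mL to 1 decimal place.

33.4 mcg/mL

Over one 45-h interval, 45/38 ≈ 1.1842 half-lives elapse, leaving f ≈ 0.4401 of each dose.
Accumulation ratio R = 1/(1 − f) ≈ 1/0.5599 ≈ 1.7860.
Each bolus raises the concentration by D/Vd = 2486/133 ≈ 18.692 mcg/mL.
Steady-state peak Cmax,ss = C₀·R ≈ 18.692 × 1.7860 ≈ 33.384 mcg/mL.
Peak 33.4 mcg/mL vs MTC 29 mcg/mL: exceeds toxic threshold.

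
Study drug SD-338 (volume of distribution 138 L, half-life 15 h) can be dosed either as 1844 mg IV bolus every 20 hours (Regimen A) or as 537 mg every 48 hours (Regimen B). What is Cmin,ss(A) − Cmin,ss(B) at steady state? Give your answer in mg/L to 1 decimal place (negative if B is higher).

Regimen A: f = (1/2)^(20/15) ≈ 0.3969; Cmin,ss = (1844/138)·f/(1−f) ≈ 8.794 mg/L.
Regimen B: f = (1/2)^(48/15) ≈ 0.1088; Cmin,ss = (537/138)·f/(1−f) ≈ 0.475 mg/L.
Difference ≈ 8.794 − 0.475 ≈ 8.319 mg/L.

8.3 mg/L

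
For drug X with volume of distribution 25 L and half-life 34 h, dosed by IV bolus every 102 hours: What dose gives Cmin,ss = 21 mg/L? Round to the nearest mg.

τ/t½ = 102/34 ≈ 3, so f = (1/2)^(102/34) ≈ 0.125000.
Cmin,ss = (D/Vd)·f/(1−f), so D = Cmin,ss·Vd·(1−f)/f.
D = 21 × 25 × (1−f)/f ≈ 21 × 25 × 7.00000 ≈ 3675.00 mg.

3675 mg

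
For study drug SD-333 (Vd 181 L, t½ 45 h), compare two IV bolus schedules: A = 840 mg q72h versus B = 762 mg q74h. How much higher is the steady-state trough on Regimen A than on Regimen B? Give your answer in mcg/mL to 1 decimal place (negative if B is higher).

0.3 mcg/mL

Regimen A: f = (1/2)^(72/45) ≈ 0.3299; Cmin,ss = (840/181)·f/(1−f) ≈ 2.285 mcg/mL.
Regimen B: f = (1/2)^(74/45) ≈ 0.3199; Cmin,ss = (762/181)·f/(1−f) ≈ 1.980 mcg/mL.
Difference ≈ 2.285 − 1.980 ≈ 0.305 mcg/mL.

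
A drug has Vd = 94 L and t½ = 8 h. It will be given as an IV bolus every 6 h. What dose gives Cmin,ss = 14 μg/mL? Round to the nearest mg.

τ/t½ = 6/8 ≈ 0.75, so f = (1/2)^(6/8) ≈ 0.594604.
Cmin,ss = (D/Vd)·f/(1−f), so D = Cmin,ss·Vd·(1−f)/f.
D = 14 × 94 × (1−f)/f ≈ 14 × 94 × 0.68179 ≈ 897.24 mg.

897 mg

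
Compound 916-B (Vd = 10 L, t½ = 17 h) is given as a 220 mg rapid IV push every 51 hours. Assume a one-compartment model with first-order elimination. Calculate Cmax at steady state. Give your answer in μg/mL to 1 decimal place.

25.1 μg/mL

The dosing interval is 3 half-lives, so f = 2^(−3) = 0.125.
Accumulation ratio R = 1/(1 − f) = 1/0.875 = 8/7.
Single-dose peak C₀ = D/Vd = 220/10 = 22 μg/mL.
Steady-state peak Cmax,ss = C₀·R = 22 × 8/7 ≈ 25.143 μg/mL.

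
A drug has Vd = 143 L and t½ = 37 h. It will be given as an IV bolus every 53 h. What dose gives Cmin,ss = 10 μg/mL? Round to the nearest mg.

τ/t½ = 53/37 ≈ 1.4324, so f = (1/2)^(53/37) ≈ 0.370506.
Cmin,ss = (D/Vd)·f/(1−f), so D = Cmin,ss·Vd·(1−f)/f.
D = 10 × 143 × (1−f)/f ≈ 10 × 143 × 1.69901 ≈ 2429.58 mg.

2430 mg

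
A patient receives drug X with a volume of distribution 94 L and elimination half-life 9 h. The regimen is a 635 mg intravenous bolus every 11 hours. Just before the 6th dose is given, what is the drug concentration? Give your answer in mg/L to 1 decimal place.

5.0 mg/L

f = (1/2)^(τ/t½) = (1/2)^(11/9) ≈ 0.4286.
C₀ = D/Vd = 635/94 ≈ 6.755 mg/L.
Before the 6th dose, 5 doses have been given. Superposition: Cmin = C₀·(f + f² + … + f^5).
≈ 6.755 × (0.4286 + 0.1837 + 0.0787 + 0.0337 + 0.0145) ≈ 6.755 × 0.7392 ≈ 4.993 mg/L.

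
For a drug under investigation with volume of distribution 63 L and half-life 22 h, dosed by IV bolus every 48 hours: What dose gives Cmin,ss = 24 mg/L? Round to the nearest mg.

5348 mg

τ/t½ = 48/22 ≈ 2.1818, so f = (1/2)^(48/22) ≈ 0.220398.
Cmin,ss = (D/Vd)·f/(1−f), so D = Cmin,ss·Vd·(1−f)/f.
D = 24 × 63 × (1−f)/f ≈ 24 × 63 × 3.53725 ≈ 5348.32 mg.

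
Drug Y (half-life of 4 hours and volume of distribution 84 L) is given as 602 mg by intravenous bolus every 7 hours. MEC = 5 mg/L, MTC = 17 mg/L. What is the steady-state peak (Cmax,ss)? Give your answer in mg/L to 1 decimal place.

10.2 mg/L

k = ln2/t½ = ln2/4 ≈ 0.173287 h⁻¹; fraction remaining f = e^(−kτ) = e^(−0.173287×7) ≈ 0.2973.
At steady state, accumulation factor R = 1/(1 − e^(−kτ)) ≈ 1.4231.
Single-dose peak C₀ = D/Vd = 602/84 ≈ 7.167 mg/L.
Steady-state peak Cmax,ss = C₀·R ≈ 7.167 × 1.4231 ≈ 10.199 mg/L.
Peak 10.2 mg/L vs MTC 17 mg/L: below toxic threshold.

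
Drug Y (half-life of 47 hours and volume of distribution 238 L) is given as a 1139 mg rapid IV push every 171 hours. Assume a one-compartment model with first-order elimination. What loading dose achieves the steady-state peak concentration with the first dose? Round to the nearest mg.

1238 mg

f = (1/2)^(171/47) ≈ 0.080309; accumulation ratio R = 1/(1−f) ≈ 1.08732.
Loading dose to hit Cmax,ss on first dose: D_load = D_maint·R ≈ 1139 × 1.08732 ≈ 1238.46 mg.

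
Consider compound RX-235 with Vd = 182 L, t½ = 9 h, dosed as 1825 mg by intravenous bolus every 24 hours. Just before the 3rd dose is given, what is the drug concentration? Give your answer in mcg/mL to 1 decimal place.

1.8 mcg/mL

f = (1/2)^(τ/t½) = (1/2)^(24/9) ≈ 0.1575.
C₀ = D/Vd = 1825/182 ≈ 10.027 mcg/mL.
Before the 3rd dose, 2 doses have been given. Superposition: Cmin = C₀·(f + f²).
≈ 10.027 × (0.1575 + 0.0248) ≈ 10.027 × 0.1823 ≈ 1.828 mcg/mL.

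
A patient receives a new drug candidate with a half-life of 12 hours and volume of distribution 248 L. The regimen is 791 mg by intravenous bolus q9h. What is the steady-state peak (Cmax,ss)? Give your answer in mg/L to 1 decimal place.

7.9 mg/L

k = ln2/t½ = ln2/12 ≈ 0.057762 h⁻¹; fraction remaining f = e^(−kτ) = e^(−0.057762×9) ≈ 0.5946.
At steady state, accumulation factor R = 1/(1 − e^(−kτ)) ≈ 2.4667.
Each bolus raises the concentration by D/Vd = 791/248 ≈ 3.190 mg/L.
Steady-state peak Cmax,ss = C₀·R ≈ 3.190 × 2.4667 ≈ 7.869 mg/L.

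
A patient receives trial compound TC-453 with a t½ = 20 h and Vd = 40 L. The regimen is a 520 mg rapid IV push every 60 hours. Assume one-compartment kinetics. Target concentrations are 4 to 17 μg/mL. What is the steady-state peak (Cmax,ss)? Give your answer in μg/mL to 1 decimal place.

14.9 μg/mL

τ = 60 h = 3 half-lives, so f = (1/2)^3 = 0.125.
Accumulation ratio R = 1/(1 − f) = 1/0.875 = 8/7.
Single-dose peak C₀ = D/Vd = 520/40 = 13 μg/mL.
Steady-state peak Cmax,ss = C₀·R = 13 × 8/7 ≈ 14.857 μg/mL.
Peak 14.9 μg/mL vs MTC 17 μg/mL: below toxic threshold.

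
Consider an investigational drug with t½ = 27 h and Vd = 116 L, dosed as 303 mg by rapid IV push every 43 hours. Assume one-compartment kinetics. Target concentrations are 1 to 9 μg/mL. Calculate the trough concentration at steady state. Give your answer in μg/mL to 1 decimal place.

k = ln2/t½ = ln2/27 ≈ 0.025672 h⁻¹; fraction remaining f = e^(−kτ) = e^(−0.025672×43) ≈ 0.3316.
At steady state, accumulation factor R = 1/(1 − e^(−kτ)) ≈ 1.4961.
Single-dose peak C₀ = D/Vd = 303/116 ≈ 2.612 μg/mL.
Steady-state peak Cmax,ss = C₀·R ≈ 2.612 × 1.4961 ≈ 3.908 μg/mL.
One interval later, Cmin,ss = Cmax,ss·e^(−kτ) ≈ 3.908 × 0.3316 ≈ 1.296 μg/mL.
Trough 1.3 μg/mL vs MEC 1 μg/mL: adequate.

1.3 μg/mL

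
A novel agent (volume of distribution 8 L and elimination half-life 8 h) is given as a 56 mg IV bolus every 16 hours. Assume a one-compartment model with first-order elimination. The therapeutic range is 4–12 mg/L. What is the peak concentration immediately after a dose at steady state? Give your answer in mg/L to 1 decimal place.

9.3 mg/L

The dosing interval is 2 half-lives, so f = 2^(−2) = 0.25.
Accumulation ratio R = 1/(1 − f) = 1/0.75 = 4/3.
Single-dose peak C₀ = D/Vd = 56/8 = 7 mg/L.
Steady-state peak Cmax,ss = C₀·R = 7 × 4/3 ≈ 9.333 mg/L.
Peak 9.3 mg/L vs MTC 12 mg/L: below toxic threshold.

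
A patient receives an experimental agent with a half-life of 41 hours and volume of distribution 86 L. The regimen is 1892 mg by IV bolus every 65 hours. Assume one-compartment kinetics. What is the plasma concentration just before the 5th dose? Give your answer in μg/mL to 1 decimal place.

f = (1/2)^(τ/t½) = (1/2)^(65/41) ≈ 0.3332.
C₀ = D/Vd = 1892/86 ≈ 22.000 μg/mL.
Before the 5th dose, 4 doses have been given. Superposition: Cmin = C₀·(f + f² + … + f^4).
≈ 22.000 × (0.3332 + 0.1110 + 0.0370 + 0.0123) ≈ 22.000 × 0.4935 ≈ 10.857 μg/mL.

10.9 μg/mL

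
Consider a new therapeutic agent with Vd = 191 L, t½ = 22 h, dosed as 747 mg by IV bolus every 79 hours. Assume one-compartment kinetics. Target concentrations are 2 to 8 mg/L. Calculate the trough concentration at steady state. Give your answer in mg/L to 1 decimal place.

k = ln2/t½ = ln2/22 ≈ 0.031507 h⁻¹; fraction remaining f = e^(−kτ) = e^(−0.031507×79) ≈ 0.0830.
At steady state, accumulation factor R = 1/(1 − e^(−kτ)) ≈ 1.0905.
Single-dose peak C₀ = D/Vd = 747/191 ≈ 3.911 mg/L.
Steady-state peak Cmax,ss = C₀·R ≈ 3.911 × 1.0905 ≈ 4.265 mg/L.
One interval later, Cmin,ss = Cmax,ss·e^(−kτ) ≈ 4.265 × 0.0830 ≈ 0.354 mg/L.
Trough 0.4 mg/L vs MEC 2 mg/L: subtherapeutic.

0.4 mg/L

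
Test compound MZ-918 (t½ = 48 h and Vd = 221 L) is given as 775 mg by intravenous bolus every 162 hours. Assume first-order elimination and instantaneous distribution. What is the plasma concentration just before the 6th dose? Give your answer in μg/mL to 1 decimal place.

f = (1/2)^(τ/t½) = (1/2)^(162/48) ≈ 0.0964.
C₀ = D/Vd = 775/221 ≈ 3.507 μg/mL.
Before the 6th dose, 5 doses have been given. Superposition: Cmin = C₀·(f + f² + … + f^5).
≈ 3.507 × (0.0964 + 0.0093 + 0.0009 + 0.0001 + 0.0000) ≈ 3.507 × 0.1067 ≈ 0.374 μg/mL.

0.4 μg/mL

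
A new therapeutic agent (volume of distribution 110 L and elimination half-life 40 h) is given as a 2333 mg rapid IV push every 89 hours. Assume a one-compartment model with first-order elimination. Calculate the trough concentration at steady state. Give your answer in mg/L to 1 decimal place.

5.8 mg/L

k = ln2/t½ = ln2/40 ≈ 0.017329 h⁻¹; fraction remaining f = e^(−kτ) = e^(−0.017329×89) ≈ 0.2139.
Single-dose peak C₀ = D/Vd = 2333/110 ≈ 21.209 mg/L.
Steady-state trough Cmin,ss = C₀·f/(1−f) ≈ 21.209 × 0.2139/0.7861 ≈ 5.771 mg/L.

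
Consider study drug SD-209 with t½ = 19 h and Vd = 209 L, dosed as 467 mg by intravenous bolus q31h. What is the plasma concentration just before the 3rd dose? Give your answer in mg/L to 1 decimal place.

f = (1/2)^(τ/t½) = (1/2)^(31/19) ≈ 0.3227.
C₀ = D/Vd = 467/209 ≈ 2.234 mg/L.
Before the 3rd dose, 2 doses have been given. Superposition: Cmin = C₀·(f + f²).
≈ 2.234 × (0.3227 + 0.1041) ≈ 2.234 × 0.4268 ≈ 0.953 mg/L.

1.0 mg/L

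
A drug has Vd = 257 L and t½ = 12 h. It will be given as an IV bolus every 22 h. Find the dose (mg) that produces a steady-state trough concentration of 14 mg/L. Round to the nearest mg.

9224 mg

τ/t½ = 22/12 ≈ 1.8333, so f = (1/2)^(22/12) ≈ 0.280616.
Cmin,ss = (D/Vd)·f/(1−f), so D = Cmin,ss·Vd·(1−f)/f.
D = 14 × 257 × (1−f)/f ≈ 14 × 257 × 2.56359 ≈ 9223.80 mg.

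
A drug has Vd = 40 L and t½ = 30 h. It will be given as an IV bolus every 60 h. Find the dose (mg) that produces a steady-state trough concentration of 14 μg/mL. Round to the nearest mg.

τ/t½ = 60/30 ≈ 2, so f = (1/2)^(60/30) ≈ 0.250000.
Cmin,ss = (D/Vd)·f/(1−f), so D = Cmin,ss·Vd·(1−f)/f.
D = 14 × 40 × (1−f)/f ≈ 14 × 40 × 3.00000 ≈ 1680.00 mg.

1680 mg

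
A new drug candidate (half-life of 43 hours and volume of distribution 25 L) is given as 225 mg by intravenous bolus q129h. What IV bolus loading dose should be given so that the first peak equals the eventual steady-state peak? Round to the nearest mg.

f = (1/2)^(129/43) ≈ 0.125000; accumulation ratio R = 1/(1−f) ≈ 1.14286.
Loading dose to hit Cmax,ss on first dose: D_load = D_maint·R ≈ 225 × 1.14286 ≈ 257.14 mg.

257 mg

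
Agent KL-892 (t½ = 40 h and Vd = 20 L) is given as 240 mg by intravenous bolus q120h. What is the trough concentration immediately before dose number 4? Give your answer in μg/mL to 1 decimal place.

1.7 μg/mL

f = (1/2)^(τ/t½) = (1/2)^(120/40) ≈ 0.1250.
C₀ = D/Vd = 240/20 ≈ 12.000 μg/mL.
Before the 4th dose, 3 doses have been given. Superposition: Cmin = C₀·(f + f² + … + f^3).
≈ 12.000 × (0.1250 + 0.0156 + 0.0020) ≈ 12.000 × 0.1426 ≈ 1.711 μg/mL.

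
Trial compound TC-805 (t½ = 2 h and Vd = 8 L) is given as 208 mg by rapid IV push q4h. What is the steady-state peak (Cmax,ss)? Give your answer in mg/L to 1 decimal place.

34.7 mg/L

The dosing interval is 2 half-lives, so f = 2^(−2) = 0.25.
At steady state, R = 1/(1 − 0.25) = 4/3.
Single-dose peak C₀ = D/Vd = 208/8 = 26 mg/L.
Steady-state peak Cmax,ss = C₀·R = 26 × 4/3 ≈ 34.667 mg/L.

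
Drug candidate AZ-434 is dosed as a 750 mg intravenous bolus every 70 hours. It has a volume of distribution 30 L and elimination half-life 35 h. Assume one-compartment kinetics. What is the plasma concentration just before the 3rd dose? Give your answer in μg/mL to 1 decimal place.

7.8 μg/mL

f = (1/2)^(τ/t½) = (1/2)^(70/35) ≈ 0.2500.
C₀ = D/Vd = 750/30 ≈ 25.000 μg/mL.
Before the 3rd dose, 2 doses have been given. Superposition: Cmin = C₀·(f + f²).
≈ 25.000 × (0.2500 + 0.0625) ≈ 25.000 × 0.3125 ≈ 7.812 μg/mL.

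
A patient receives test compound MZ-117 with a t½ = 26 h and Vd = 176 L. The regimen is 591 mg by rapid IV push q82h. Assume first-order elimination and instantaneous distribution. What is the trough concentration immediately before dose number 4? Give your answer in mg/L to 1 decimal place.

0.4 mg/L

f = (1/2)^(τ/t½) = (1/2)^(82/26) ≈ 0.1124.
C₀ = D/Vd = 591/176 ≈ 3.358 mg/L.
Before the 4th dose, 3 doses have been given. Superposition: Cmin = C₀·(f + f² + … + f^3).
≈ 3.358 × (0.1124 + 0.0126 + 0.0014) ≈ 3.358 × 0.1264 ≈ 0.424 mg/L.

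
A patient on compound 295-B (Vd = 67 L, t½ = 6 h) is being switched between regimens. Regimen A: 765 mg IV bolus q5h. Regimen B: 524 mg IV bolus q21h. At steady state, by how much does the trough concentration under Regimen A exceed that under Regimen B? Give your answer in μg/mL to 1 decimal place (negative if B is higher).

Regimen A: f = (1/2)^(5/6) ≈ 0.5612; Cmin,ss = (765/67)·f/(1−f) ≈ 14.603 μg/mL.
Regimen B: f = (1/2)^(21/6) ≈ 0.0884; Cmin,ss = (524/67)·f/(1−f) ≈ 0.758 μg/mL.
Difference ≈ 14.603 − 0.758 ≈ 13.845 μg/mL.

13.8 μg/mL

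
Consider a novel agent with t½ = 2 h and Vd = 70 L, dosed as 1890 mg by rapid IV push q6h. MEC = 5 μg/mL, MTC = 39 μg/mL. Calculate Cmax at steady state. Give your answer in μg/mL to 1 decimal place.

τ = 6 h = 3 half-lives, so f = (1/2)^3 = 0.125.
At steady state, R = 1/(1 − 0.125) = 8/7.
Single-dose peak C₀ = D/Vd = 1890/70 = 27 μg/mL.
Steady-state peak Cmax,ss = C₀·R = 27 × 8/7 ≈ 30.857 μg/mL.
Peak 30.9 μg/mL vs MTC 39 μg/mL: below toxic threshold.

30.9 μg/mL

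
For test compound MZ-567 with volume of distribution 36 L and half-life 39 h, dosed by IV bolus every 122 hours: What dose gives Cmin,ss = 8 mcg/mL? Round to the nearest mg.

2230 mg

τ/t½ = 122/39 ≈ 3.1282, so f = (1/2)^(122/39) ≈ 0.114371.
Cmin,ss = (D/Vd)·f/(1−f), so D = Cmin,ss·Vd·(1−f)/f.
D = 8 × 36 × (1−f)/f ≈ 8 × 36 × 7.74348 ≈ 2230.12 mg.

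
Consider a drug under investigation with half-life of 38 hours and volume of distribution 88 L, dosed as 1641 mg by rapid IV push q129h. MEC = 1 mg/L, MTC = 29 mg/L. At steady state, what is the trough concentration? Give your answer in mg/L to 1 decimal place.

2.0 mg/L

Over one 129-h interval, 129/38 ≈ 3.3947 half-lives elapse, leaving f ≈ 0.0951 of each dose.
At steady state, accumulation factor R = 1/(1 − e^(−kτ)) ≈ 1.1051.
Each bolus raises the concentration by D/Vd = 1641/88 ≈ 18.648 mg/L.
Cmax,ss = C₀/(1 − f) ≈ 18.648/0.9049 ≈ 20.608 mg/L.
One interval later, Cmin,ss = Cmax,ss·e^(−kτ) ≈ 20.608 × 0.0951 ≈ 1.960 mg/L.
Trough 2.0 mg/L vs MEC 1 mg/L: adequate.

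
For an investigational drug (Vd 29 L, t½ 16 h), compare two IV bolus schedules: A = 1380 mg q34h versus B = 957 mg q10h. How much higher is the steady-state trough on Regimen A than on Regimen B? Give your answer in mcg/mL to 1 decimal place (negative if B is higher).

Regimen A: f = (1/2)^(34/16) ≈ 0.2293; Cmin,ss = (1380/29)·f/(1−f) ≈ 14.158 mcg/mL.
Regimen B: f = (1/2)^(10/16) ≈ 0.6484; Cmin,ss = (957/29)·f/(1−f) ≈ 60.857 mcg/mL.
Difference ≈ 14.158 − 60.857 ≈ -46.699 mcg/mL.

-46.7 mcg/mL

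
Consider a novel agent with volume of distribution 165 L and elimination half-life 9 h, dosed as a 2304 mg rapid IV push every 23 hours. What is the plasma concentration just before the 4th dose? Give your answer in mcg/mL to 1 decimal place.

f = (1/2)^(τ/t½) = (1/2)^(23/9) ≈ 0.1701.
C₀ = D/Vd = 2304/165 ≈ 13.964 mcg/mL.
Before the 4th dose, 3 doses have been given. Superposition: Cmin = C₀·(f + f² + … + f^3).
≈ 13.964 × (0.1701 + 0.0289 + 0.0049) ≈ 13.964 × 0.2039 ≈ 2.847 mcg/mL.

2.8 mcg/mL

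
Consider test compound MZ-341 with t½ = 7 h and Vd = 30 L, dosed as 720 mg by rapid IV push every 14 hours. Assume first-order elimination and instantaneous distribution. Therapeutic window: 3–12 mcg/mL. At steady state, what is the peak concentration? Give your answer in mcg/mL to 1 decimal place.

32.0 mcg/mL

The dosing interval is 2 half-lives, so f = 2^(−2) = 0.25.
At steady state, R = 1/(1 − 0.25) = 4/3.
Single-dose peak C₀ = D/Vd = 720/30 = 24 mcg/mL.
Steady-state peak Cmax,ss = C₀·R = 24 × 4/3 ≈ 32.000 mcg/mL.
Peak 32.0 mcg/mL vs MTC 12 mcg/mL: exceeds toxic threshold.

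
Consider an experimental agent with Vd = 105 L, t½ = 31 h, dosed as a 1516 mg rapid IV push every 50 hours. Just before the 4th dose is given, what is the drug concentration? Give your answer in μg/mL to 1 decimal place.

f = (1/2)^(τ/t½) = (1/2)^(50/31) ≈ 0.3269.
C₀ = D/Vd = 1516/105 ≈ 14.438 μg/mL.
Before the 4th dose, 3 doses have been given. Superposition: Cmin = C₀·(f + f² + … + f^3).
≈ 14.438 × (0.3269 + 0.1069 + 0.0349) ≈ 14.438 × 0.4687 ≈ 6.767 μg/mL.

6.8 μg/mL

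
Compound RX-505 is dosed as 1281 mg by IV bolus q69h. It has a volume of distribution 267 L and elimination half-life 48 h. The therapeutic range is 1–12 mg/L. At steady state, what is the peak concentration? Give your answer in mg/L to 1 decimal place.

7.6 mg/L

τ/t½ = 69/48 ≈ 1.4375, so fraction remaining f = (1/2)^(69/48) ≈ 0.3692.
Accumulation ratio R = 1/(1 − f) ≈ 1/0.6308 ≈ 1.5853.
Single-dose peak C₀ = D/Vd = 1281/267 ≈ 4.798 mg/L.
Steady-state peak Cmax,ss = C₀·R ≈ 4.798 × 1.5853 ≈ 7.606 mg/L.
Peak 7.6 mg/L vs MTC 12 mg/L: below toxic threshold.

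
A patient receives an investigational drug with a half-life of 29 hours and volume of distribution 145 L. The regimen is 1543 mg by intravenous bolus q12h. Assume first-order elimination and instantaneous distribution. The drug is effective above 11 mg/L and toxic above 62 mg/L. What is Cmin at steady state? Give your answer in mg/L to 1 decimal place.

32.0 mg/L

k = ln2/t½ = ln2/29 ≈ 0.023902 h⁻¹; fraction remaining f = e^(−kτ) = e^(−0.023902×12) ≈ 0.7506.
Each bolus raises the concentration by D/Vd = 1543/145 ≈ 10.641 mg/L.
Steady-state trough Cmin,ss = C₀·f/(1−f) ≈ 10.641 × 0.7506/0.2494 ≈ 32.025 mg/L.
Trough 32.0 mg/L vs MEC 11 mg/L: adequate.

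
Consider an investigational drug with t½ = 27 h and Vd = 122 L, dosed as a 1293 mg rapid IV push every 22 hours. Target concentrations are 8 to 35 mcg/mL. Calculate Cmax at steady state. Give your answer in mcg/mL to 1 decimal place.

24.6 mcg/mL

k = ln2/t½ = ln2/27 ≈ 0.025672 h⁻¹; fraction remaining f = e^(−kτ) = e^(−0.025672×22) ≈ 0.5685.
Accumulation ratio R = 1/(1 − f) ≈ 1/0.4315 ≈ 2.3175.
Single-dose peak C₀ = D/Vd = 1293/122 ≈ 10.598 mcg/mL.
Steady-state peak Cmax,ss = C₀·R ≈ 10.598 × 2.3175 ≈ 24.561 mcg/mL.
Peak 24.6 mcg/mL vs MTC 35 mcg/mL: below toxic threshold.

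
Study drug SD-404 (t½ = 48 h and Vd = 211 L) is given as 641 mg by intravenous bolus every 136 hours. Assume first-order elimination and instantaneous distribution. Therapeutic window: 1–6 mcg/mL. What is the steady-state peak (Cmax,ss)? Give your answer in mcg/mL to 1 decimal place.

3.5 mcg/mL

k = ln2/t½ = ln2/48 ≈ 0.014441 h⁻¹; fraction remaining f = e^(−kτ) = e^(−0.014441×136) ≈ 0.1403.
Accumulation ratio R = 1/(1 − f) ≈ 1/0.8597 ≈ 1.1632.
Each bolus raises the concentration by D/Vd = 641/211 ≈ 3.038 mcg/mL.
Steady-state peak Cmax,ss = C₀·R ≈ 3.038 × 1.1632 ≈ 3.534 mcg/mL.
Peak 3.5 mcg/mL vs MTC 6 mcg/mL: below toxic threshold.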